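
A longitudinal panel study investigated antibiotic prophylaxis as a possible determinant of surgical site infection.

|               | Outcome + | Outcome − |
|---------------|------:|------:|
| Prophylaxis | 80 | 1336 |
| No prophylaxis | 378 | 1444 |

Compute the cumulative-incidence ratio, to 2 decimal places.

Cells: a = 80, b = 1336, c = 378, d = 1444.
Risk in exposed = 80/1416 = 0.05650; risk in unexposed = 378/1822 = 0.20746.
RR = 0.05650 / 0.20746 = 0.27232
The risk is 73% lower among the exposed than among the unexposed.

0.27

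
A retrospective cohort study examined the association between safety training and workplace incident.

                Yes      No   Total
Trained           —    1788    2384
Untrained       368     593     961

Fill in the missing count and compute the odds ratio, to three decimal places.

0.537

The missing cell is in the exposed row: 2384 − 1788 = 596.
So a = 596, b = 1788, c = 368, d = 593.
OR = (a·d)/(b·c) = (596 × 593) / (1788 × 368) = 353428 / 657984 = 0.53714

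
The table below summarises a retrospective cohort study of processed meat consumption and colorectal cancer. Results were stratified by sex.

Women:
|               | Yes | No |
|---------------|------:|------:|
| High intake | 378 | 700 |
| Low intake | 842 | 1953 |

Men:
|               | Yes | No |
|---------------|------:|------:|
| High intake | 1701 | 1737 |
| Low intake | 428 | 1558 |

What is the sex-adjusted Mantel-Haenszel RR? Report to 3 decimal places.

1.771

RR_MH = Σ(aᵢ·n₀ᵢ/nᵢ) / Σ(cᵢ·n₁ᵢ/nᵢ), with n₁ᵢ = aᵢ+bᵢ (exposed), n₀ᵢ = cᵢ+dᵢ (unexposed), nᵢ = n₁ᵢ+n₀ᵢ.
Stratum 1 (Women): n₁ = 1078, n₀ = 2795, n = 3873; a·n₀/n = 378·2795/3873 = 272.7885; c·n₁/n = 842·1078/3873 = 234.3599
Stratum 2 (Men): n₁ = 3438, n₀ = 1986, n = 5424; a·n₀/n = 1701·1986/5424 = 622.8219; c·n₁/n = 428·3438/5424 = 271.2876
RR_MH = (272.7885 + 622.8219) / (234.3599 + 271.2876) = 895.6104 / 505.6475 = 1.77121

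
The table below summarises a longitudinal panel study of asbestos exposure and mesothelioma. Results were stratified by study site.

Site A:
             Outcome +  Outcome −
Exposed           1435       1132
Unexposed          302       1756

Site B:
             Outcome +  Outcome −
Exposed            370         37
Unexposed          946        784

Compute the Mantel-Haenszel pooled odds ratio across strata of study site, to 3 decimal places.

OR_MH = Σ(aᵢdᵢ/nᵢ) / Σ(bᵢcᵢ/nᵢ), where nᵢ is the stratum total.
Stratum 1 (Site A): n = 4625; a·d/n = 1435·1756/4625 = 544.8346; b·c/n = 1132·302/4625 = 73.9165
Stratum 2 (Site B): n = 2137; a·d/n = 370·784/2137 = 135.7417; b·c/n = 37·946/2137 = 16.3790
OR_MH = (544.8346 + 135.7417) / (73.9165 + 16.3790) = 680.5763 / 90.2956 = 7.53721

7.537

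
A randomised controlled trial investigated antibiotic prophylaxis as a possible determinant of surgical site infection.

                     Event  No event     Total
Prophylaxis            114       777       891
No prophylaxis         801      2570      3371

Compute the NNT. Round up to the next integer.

10

Risk in treated group = 114/891 = 0.12795; risk in control = 801/3371 = 0.23761.
Absolute risk reduction = 0.23761 − 0.12795 = 0.10967
NNT = 1 / ARR = 1 / 0.10967 = 9.118 → round up → 10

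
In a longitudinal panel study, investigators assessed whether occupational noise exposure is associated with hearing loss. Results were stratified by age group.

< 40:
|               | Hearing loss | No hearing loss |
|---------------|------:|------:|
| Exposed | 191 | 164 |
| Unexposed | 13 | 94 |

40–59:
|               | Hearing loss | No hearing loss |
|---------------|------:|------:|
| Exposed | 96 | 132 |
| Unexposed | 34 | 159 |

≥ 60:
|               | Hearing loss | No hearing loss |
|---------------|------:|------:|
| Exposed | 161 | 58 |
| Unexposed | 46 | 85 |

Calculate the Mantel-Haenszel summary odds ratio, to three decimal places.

OR_MH = Σ(aᵢdᵢ/nᵢ) / Σ(bᵢcᵢ/nᵢ), where nᵢ is the stratum total.
Stratum 1 (< 40): n = 462; a·d/n = 191·94/462 = 38.8615; b·c/n = 164·13/462 = 4.6147
Stratum 2 (40–59): n = 421; a·d/n = 96·159/421 = 36.2565; b·c/n = 132·34/421 = 10.6603
Stratum 3 (≥ 60): n = 350; a·d/n = 161·85/350 = 39.1000; b·c/n = 58·46/350 = 7.6229
OR_MH = (38.8615 + 36.2565 + 39.1000) / (4.6147 + 10.6603 + 7.6229) = 114.2180 / 22.8979 = 4.98814

4.988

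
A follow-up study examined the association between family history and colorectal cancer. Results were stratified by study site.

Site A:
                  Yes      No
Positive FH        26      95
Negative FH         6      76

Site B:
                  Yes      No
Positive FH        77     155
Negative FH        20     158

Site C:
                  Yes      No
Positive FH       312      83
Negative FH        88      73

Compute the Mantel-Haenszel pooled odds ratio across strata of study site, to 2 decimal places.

OR_MH = Σ(aᵢdᵢ/nᵢ) / Σ(bᵢcᵢ/nᵢ), where nᵢ is the stratum total.
Stratum 1 (Site A): n = 203; a·d/n = 26·76/203 = 9.7340; b·c/n = 95·6/203 = 2.8079
Stratum 2 (Site B): n = 410; a·d/n = 77·158/410 = 29.6732; b·c/n = 155·20/410 = 7.5610
Stratum 3 (Site C): n = 556; a·d/n = 312·73/556 = 40.9640; b·c/n = 83·88/556 = 13.1367
OR_MH = (9.7340 + 29.6732 + 40.9640) / (2.8079 + 7.5610 + 13.1367) = 80.3712 / 23.5055 = 3.41924

3.42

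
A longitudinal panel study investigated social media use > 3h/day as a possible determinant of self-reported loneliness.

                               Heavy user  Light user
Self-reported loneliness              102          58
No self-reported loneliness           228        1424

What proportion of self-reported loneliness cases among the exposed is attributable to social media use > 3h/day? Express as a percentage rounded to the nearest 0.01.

87.34

Reading the table with exposure as columns: a = 102 (Heavy user, case), b = 228 (Heavy user, non-case), c = 58 (Light user, case), d = 1424.
Risk in exposed = 102/330 = 0.30909; risk in unexposed = 58/1482 = 0.03914.
RR = 0.30909/0.03914 = 7.89781
AR% = (RR − 1)/RR × 100 = (7.89781 − 1)/7.89781 × 100 = 87.3383%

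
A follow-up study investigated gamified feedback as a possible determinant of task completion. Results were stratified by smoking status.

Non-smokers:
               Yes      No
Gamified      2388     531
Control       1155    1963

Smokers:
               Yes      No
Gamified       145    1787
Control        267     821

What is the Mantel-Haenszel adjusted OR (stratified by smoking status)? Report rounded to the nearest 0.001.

OR_MH = Σ(aᵢdᵢ/nᵢ) / Σ(bᵢcᵢ/nᵢ), where nᵢ is the stratum total.
Stratum 1 (Non-smokers): n = 6037; a·d/n = 2388·1963/6037 = 776.4857; b·c/n = 531·1155/6037 = 101.5910
Stratum 2 (Smokers): n = 3020; a·d/n = 145·821/3020 = 39.4189; b·c/n = 1787·267/3020 = 157.9897
OR_MH = (776.4857 + 39.4189) / (101.5910 + 157.9897) = 815.9045 / 259.5808 = 3.14316

3.143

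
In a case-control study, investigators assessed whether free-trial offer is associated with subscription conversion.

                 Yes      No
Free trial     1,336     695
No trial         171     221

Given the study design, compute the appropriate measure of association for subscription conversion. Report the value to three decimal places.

Cells: a = 1336, b = 695, c = 171, d = 221.
This is a case-control study: participants were sampled on outcome status, so risks in the source population cannot be estimated directly — relative risk is not valid here. The odds ratio is the appropriate measure.
OR = (a·d)/(b·c) = (1336 × 221) / (695 × 171) = 295256 / 118845 = 2.48438

2.484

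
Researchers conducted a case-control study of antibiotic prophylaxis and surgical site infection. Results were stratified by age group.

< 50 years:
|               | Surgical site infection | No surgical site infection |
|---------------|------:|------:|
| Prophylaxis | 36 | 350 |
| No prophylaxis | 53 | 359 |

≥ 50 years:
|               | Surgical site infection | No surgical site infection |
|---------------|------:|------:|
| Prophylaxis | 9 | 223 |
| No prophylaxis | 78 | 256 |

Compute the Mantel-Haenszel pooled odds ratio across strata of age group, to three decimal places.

OR_MH = Σ(aᵢdᵢ/nᵢ) / Σ(bᵢcᵢ/nᵢ), where nᵢ is the stratum total.
Stratum 1 (< 50 years): n = 798; a·d/n = 36·359/798 = 16.1955; b·c/n = 350·53/798 = 23.2456
Stratum 2 (≥ 50 years): n = 566; a·d/n = 9·256/566 = 4.0707; b·c/n = 223·78/566 = 30.7314
OR_MH = (16.1955 + 4.0707) / (23.2456 + 30.7314) = 20.2662 / 53.9771 = 0.37546

0.375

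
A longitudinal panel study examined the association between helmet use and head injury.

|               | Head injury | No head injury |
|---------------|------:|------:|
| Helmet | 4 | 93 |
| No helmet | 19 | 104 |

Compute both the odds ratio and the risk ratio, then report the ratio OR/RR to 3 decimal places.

0.882

Cells: a = 4, b = 93, c = 19, d = 104.
OR = (4·104)/(93·19) = 416/1767 = 0.23543
Risk in exposed = 4/97 = 0.04124; risk in unexposed = 19/123 = 0.15447; RR = 0.26696
OR/RR = 0.23543 / 0.26696 = 0.88190
The outcome is not rare, so the OR lies further from 1 than the RR.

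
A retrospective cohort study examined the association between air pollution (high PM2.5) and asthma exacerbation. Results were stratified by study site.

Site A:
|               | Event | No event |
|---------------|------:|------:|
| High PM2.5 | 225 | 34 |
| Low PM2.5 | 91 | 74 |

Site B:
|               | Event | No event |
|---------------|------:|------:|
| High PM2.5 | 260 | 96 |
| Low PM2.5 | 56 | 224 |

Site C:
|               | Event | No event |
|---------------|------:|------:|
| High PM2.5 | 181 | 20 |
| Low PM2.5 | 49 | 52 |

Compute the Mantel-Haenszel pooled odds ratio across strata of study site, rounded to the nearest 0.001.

8.529

OR_MH = Σ(aᵢdᵢ/nᵢ) / Σ(bᵢcᵢ/nᵢ), where nᵢ is the stratum total.
Stratum 1 (Site A): n = 424; a·d/n = 225·74/424 = 39.2689; b·c/n = 34·91/424 = 7.2972
Stratum 2 (Site B): n = 636; a·d/n = 260·224/636 = 91.5723; b·c/n = 96·56/636 = 8.4528
Stratum 3 (Site C): n = 302; a·d/n = 181·52/302 = 31.1656; b·c/n = 20·49/302 = 3.2450
OR_MH = (39.2689 + 91.5723 + 31.1656) / (7.2972 + 8.4528 + 3.2450) = 162.0068 / 18.9950 = 8.52890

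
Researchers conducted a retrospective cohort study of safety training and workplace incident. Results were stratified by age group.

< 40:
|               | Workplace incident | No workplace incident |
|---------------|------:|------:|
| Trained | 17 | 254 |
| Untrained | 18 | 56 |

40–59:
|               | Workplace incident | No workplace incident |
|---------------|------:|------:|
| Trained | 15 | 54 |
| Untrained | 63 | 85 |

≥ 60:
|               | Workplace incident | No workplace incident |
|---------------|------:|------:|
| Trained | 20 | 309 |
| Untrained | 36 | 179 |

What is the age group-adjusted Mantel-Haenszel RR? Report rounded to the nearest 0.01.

0.39

RR_MH = Σ(aᵢ·n₀ᵢ/nᵢ) / Σ(cᵢ·n₁ᵢ/nᵢ), with n₁ᵢ = aᵢ+bᵢ (exposed), n₀ᵢ = cᵢ+dᵢ (unexposed), nᵢ = n₁ᵢ+n₀ᵢ.
Stratum 1 (< 40): n₁ = 271, n₀ = 74, n = 345; a·n₀/n = 17·74/345 = 3.6464; c·n₁/n = 18·271/345 = 14.1391
Stratum 2 (40–59): n₁ = 69, n₀ = 148, n = 217; a·n₀/n = 15·148/217 = 10.2304; c·n₁/n = 63·69/217 = 20.0323
Stratum 3 (≥ 60): n₁ = 329, n₀ = 215, n = 544; a·n₀/n = 20·215/544 = 7.9044; c·n₁/n = 36·329/544 = 21.7721
RR_MH = (3.6464 + 10.2304 + 7.9044) / (14.1391 + 20.0323 + 21.7721) = 21.7812 / 55.9434 = 0.38934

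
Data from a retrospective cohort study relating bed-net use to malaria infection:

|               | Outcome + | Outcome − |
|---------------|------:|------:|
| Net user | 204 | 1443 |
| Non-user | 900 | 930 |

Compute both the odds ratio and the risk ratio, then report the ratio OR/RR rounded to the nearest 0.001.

Cells: a = 204, b = 1443, c = 900, d = 930.
OR = (204·930)/(1443·900) = 189720/1298700 = 0.14608
Risk in exposed = 204/1647 = 0.12386; risk in unexposed = 900/1830 = 0.49180; RR = 0.25185
OR/RR = 0.14608 / 0.25185 = 0.58004
The outcome is not rare, so the OR lies further from 1 than the RR.

0.580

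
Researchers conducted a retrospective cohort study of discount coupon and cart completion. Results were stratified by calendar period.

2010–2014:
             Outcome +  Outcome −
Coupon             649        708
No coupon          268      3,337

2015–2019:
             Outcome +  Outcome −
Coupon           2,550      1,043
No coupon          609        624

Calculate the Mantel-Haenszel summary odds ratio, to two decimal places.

OR_MH = Σ(aᵢdᵢ/nᵢ) / Σ(bᵢcᵢ/nᵢ), where nᵢ is the stratum total.
Stratum 1 (2010–2014): n = 4962; a·d/n = 649·3337/4962 = 436.4597; b·c/n = 708·268/4962 = 38.2394
Stratum 2 (2015–2019): n = 4826; a·d/n = 2550·624/4826 = 329.7140; b·c/n = 1043·609/4826 = 131.6177
OR_MH = (436.4597 + 329.7140) / (38.2394 + 131.6177) = 766.1737 / 169.8571 = 4.51070

4.51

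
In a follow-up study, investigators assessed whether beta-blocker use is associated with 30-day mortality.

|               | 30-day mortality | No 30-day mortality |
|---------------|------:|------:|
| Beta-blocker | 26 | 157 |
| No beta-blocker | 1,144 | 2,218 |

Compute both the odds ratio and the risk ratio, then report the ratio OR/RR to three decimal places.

0.769

Cells: a = 26, b = 157, c = 1144, d = 2218.
OR = (26·2218)/(157·1144) = 57668/179608 = 0.32108
Risk in exposed = 26/183 = 0.14208; risk in unexposed = 1144/3362 = 0.34027; RR = 0.41754
OR/RR = 0.32108 / 0.41754 = 0.76898
The outcome is not rare, so the OR lies further from 1 than the RR.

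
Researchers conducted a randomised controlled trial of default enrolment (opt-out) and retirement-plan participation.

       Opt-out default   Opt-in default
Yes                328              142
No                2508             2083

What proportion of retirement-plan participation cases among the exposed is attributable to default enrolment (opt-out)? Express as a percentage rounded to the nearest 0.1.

Reading the table with exposure as columns: a = 328 (Opt-out default, case), b = 2508 (Opt-out default, non-case), c = 142 (Opt-in default, case), d = 2083.
Risk in exposed = 328/2836 = 0.11566; risk in unexposed = 142/2225 = 0.06382.
RR = 0.11566/0.06382 = 1.81221
AR% = (RR − 1)/RR × 100 = (1.81221 − 1)/1.81221 × 100 = 44.8189%

44.8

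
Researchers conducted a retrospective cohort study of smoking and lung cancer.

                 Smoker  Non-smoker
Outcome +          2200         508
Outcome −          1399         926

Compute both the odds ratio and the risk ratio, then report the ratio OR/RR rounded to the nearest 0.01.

1.66

Reading the table with exposure as columns: a = 2200 (Smoker, case), b = 1399 (Smoker, non-case), c = 508 (Non-smoker, case), d = 926.
OR = (2200·926)/(1399·508) = 2037200/710692 = 2.86650
Risk in exposed = 2200/3599 = 0.61128; risk in unexposed = 508/1434 = 0.35425; RR = 1.72554
OR/RR = 2.86650 / 1.72554 = 1.66122
The outcome is not rare, so the OR lies further from 1 than the RR.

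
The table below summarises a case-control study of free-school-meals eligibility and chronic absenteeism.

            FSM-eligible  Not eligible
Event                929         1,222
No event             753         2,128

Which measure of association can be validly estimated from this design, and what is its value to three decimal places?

2.148

Reading the table with exposure as columns: a = 929 (FSM-eligible, case), b = 753 (FSM-eligible, non-case), c = 1222 (Not eligible, case), d = 2128.
This is a case-control study: participants were sampled on outcome status, so risks in the source population cannot be estimated directly — relative risk is not valid here. The odds ratio is the appropriate measure.
OR = (a·d)/(b·c) = (929 × 2128) / (753 × 1222) = 1976912 / 920166 = 2.14843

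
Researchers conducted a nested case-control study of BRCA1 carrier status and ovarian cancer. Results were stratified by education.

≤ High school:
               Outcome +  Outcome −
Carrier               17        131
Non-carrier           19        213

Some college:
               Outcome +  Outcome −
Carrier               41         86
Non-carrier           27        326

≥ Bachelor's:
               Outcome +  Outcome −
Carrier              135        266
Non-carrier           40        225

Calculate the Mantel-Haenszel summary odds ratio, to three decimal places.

3.033

OR_MH = Σ(aᵢdᵢ/nᵢ) / Σ(bᵢcᵢ/nᵢ), where nᵢ is the stratum total.
Stratum 1 (≤ High school): n = 380; a·d/n = 17·213/380 = 9.5289; b·c/n = 131·19/380 = 6.5500
Stratum 2 (Some college): n = 480; a·d/n = 41·326/480 = 27.8458; b·c/n = 86·27/480 = 4.8375
Stratum 3 (≥ Bachelor's): n = 666; a·d/n = 135·225/666 = 45.6081; b·c/n = 266·40/666 = 15.9760
OR_MH = (9.5289 + 27.8458 + 45.6081) / (6.5500 + 4.8375 + 15.9760) = 82.9829 / 27.3635 = 3.03262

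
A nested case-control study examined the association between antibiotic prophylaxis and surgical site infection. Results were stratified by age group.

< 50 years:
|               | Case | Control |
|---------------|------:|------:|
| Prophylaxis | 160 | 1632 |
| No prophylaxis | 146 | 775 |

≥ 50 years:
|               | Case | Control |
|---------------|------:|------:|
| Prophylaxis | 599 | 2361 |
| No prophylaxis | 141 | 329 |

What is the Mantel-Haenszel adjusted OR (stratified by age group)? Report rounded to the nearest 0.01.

0.56

OR_MH = Σ(aᵢdᵢ/nᵢ) / Σ(bᵢcᵢ/nᵢ), where nᵢ is the stratum total.
Stratum 1 (< 50 years): n = 2713; a·d/n = 160·775/2713 = 45.7059; b·c/n = 1632·146/2713 = 87.8260
Stratum 2 (≥ 50 years): n = 3430; a·d/n = 599·329/3430 = 57.4551; b·c/n = 2361·141/3430 = 97.0557
OR_MH = (45.7059 + 57.4551) / (87.8260 + 97.0557) = 103.1610 / 184.8817 = 0.55798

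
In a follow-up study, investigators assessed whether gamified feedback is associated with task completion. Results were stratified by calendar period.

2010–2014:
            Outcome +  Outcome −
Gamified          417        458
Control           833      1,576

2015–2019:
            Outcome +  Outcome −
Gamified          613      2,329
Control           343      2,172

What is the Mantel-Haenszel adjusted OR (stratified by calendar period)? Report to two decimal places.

OR_MH = Σ(aᵢdᵢ/nᵢ) / Σ(bᵢcᵢ/nᵢ), where nᵢ is the stratum total.
Stratum 1 (2010–2014): n = 3284; a·d/n = 417·1576/3284 = 200.1194; b·c/n = 458·833/3284 = 116.1736
Stratum 2 (2015–2019): n = 5457; a·d/n = 613·2172/5457 = 243.9868; b·c/n = 2329·343/5457 = 146.3894
OR_MH = (200.1194 + 243.9868) / (116.1736 + 146.3894) = 444.1062 / 262.5630 = 1.69143

1.69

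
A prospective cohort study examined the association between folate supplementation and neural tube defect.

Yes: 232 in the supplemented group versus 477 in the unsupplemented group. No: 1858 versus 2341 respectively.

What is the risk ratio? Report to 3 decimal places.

0.656

From the description: a = 232, b = 1858, c = 477, d = 2341.
Risk in exposed = 232/2090 = 0.11100; risk in unexposed = 477/2818 = 0.16927.
RR = 0.11100 / 0.16927 = 0.65579
The risk is 34% lower among the exposed than among the unexposed.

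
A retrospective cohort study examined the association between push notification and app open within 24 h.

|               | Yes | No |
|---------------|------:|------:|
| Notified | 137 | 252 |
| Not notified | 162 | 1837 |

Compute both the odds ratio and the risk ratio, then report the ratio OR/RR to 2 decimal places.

1.42

Cells: a = 137, b = 252, c = 162, d = 1837.
OR = (137·1837)/(252·162) = 251669/40824 = 6.16473
Risk in exposed = 137/389 = 0.35219; risk in unexposed = 162/1999 = 0.08104; RR = 4.34579
OR/RR = 6.16473 / 4.34579 = 1.41855
The outcome is not rare, so the OR lies further from 1 than the RR.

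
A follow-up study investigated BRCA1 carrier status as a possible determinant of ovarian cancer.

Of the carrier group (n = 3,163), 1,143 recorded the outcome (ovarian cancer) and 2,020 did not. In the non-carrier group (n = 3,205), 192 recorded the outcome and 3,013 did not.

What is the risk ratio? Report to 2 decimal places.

From the description: a = 1143, b = 2020, c = 192, d = 3013.
Risk in exposed = 1143/3163 = 0.36137; risk in unexposed = 192/3205 = 0.05991.
RR = 0.36137 / 0.05991 = 6.03217
The risk among the exposed is 6.03 times that among the unexposed.

6.03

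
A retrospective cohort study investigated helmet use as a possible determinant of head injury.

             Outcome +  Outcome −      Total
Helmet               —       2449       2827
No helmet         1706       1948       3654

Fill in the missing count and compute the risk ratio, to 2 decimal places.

The missing cell is in the exposed row: 2827 − 2449 = 378.
So a = 378, b = 2449, c = 1706, d = 1948.
RR = [a/(a+b)] / [c/(c+d)] = (378/2827) / (1706/3654) = 0.13371/0.46689 = 0.28639

0.29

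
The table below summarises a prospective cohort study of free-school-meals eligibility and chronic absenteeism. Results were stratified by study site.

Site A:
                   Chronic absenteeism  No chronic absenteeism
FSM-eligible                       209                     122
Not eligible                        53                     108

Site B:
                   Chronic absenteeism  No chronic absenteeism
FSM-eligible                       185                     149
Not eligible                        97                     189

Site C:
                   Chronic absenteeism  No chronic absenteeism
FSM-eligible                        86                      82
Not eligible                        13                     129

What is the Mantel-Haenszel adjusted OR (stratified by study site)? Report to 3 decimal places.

3.461

OR_MH = Σ(aᵢdᵢ/nᵢ) / Σ(bᵢcᵢ/nᵢ), where nᵢ is the stratum total.
Stratum 1 (Site A): n = 492; a·d/n = 209·108/492 = 45.8780; b·c/n = 122·53/492 = 13.1423
Stratum 2 (Site B): n = 620; a·d/n = 185·189/620 = 56.3952; b·c/n = 149·97/620 = 23.3113
Stratum 3 (Site C): n = 310; a·d/n = 86·129/310 = 35.7871; b·c/n = 82·13/310 = 3.4387
OR_MH = (45.8780 + 56.3952 + 35.7871) / (13.1423 + 23.3113 + 3.4387) = 138.0603 / 39.8923 = 3.46083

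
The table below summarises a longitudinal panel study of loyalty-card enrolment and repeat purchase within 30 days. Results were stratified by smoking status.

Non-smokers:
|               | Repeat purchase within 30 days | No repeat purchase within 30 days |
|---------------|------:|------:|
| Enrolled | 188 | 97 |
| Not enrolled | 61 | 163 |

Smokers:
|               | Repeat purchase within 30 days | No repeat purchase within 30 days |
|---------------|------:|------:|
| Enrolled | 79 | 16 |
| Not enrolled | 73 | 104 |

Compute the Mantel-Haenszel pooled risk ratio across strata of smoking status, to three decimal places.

2.249

RR_MH = Σ(aᵢ·n₀ᵢ/nᵢ) / Σ(cᵢ·n₁ᵢ/nᵢ), with n₁ᵢ = aᵢ+bᵢ (exposed), n₀ᵢ = cᵢ+dᵢ (unexposed), nᵢ = n₁ᵢ+n₀ᵢ.
Stratum 1 (Non-smokers): n₁ = 285, n₀ = 224, n = 509; a·n₀/n = 188·224/509 = 82.7348; c·n₁/n = 61·285/509 = 34.1552
Stratum 2 (Smokers): n₁ = 95, n₀ = 177, n = 272; a·n₀/n = 79·177/272 = 51.4081; c·n₁/n = 73·95/272 = 25.4963
RR_MH = (82.7348 + 51.4081) / (34.1552 + 25.4963) = 134.1429 / 59.6515 = 2.24877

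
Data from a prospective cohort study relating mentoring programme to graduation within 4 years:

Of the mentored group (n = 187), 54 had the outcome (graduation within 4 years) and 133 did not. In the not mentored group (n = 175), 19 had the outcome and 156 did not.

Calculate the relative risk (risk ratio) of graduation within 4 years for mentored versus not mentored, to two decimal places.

2.66

From the description: a = 54, b = 133, c = 19, d = 156.
Risk in exposed = 54/187 = 0.28877; risk in unexposed = 19/175 = 0.10857.
RR = 0.28877 / 0.10857 = 2.65972
The risk among the exposed is 2.66 times that among the unexposed.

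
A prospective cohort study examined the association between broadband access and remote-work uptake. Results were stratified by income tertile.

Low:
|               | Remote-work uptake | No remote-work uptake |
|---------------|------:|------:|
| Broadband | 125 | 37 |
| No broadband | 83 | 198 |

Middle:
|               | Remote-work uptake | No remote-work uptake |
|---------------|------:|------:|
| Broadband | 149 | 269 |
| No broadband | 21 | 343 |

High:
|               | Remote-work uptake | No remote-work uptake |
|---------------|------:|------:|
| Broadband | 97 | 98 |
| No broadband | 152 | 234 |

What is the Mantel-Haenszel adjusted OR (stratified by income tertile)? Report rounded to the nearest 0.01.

4.03

OR_MH = Σ(aᵢdᵢ/nᵢ) / Σ(bᵢcᵢ/nᵢ), where nᵢ is the stratum total.
Stratum 1 (Low): n = 443; a·d/n = 125·198/443 = 55.8691; b·c/n = 37·83/443 = 6.9323
Stratum 2 (Middle): n = 782; a·d/n = 149·343/782 = 65.3542; b·c/n = 269·21/782 = 7.2238
Stratum 3 (High): n = 581; a·d/n = 97·234/581 = 39.0671; b·c/n = 98·152/581 = 25.6386
OR_MH = (55.8691 + 65.3542 + 39.0671) / (6.9323 + 7.2238 + 25.6386) = 160.2904 / 39.7946 = 4.02794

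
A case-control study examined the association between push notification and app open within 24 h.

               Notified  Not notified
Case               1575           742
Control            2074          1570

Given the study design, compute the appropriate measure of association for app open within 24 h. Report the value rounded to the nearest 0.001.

1.607

Reading the table with exposure as columns: a = 1575 (Notified, case), b = 2074 (Notified, non-case), c = 742 (Not notified, case), d = 1570.
This is a case-control study: participants were sampled on outcome status, so risks in the source population cannot be estimated directly — relative risk is not valid here. The odds ratio is the appropriate measure.
OR = (a·d)/(b·c) = (1575 × 1570) / (2074 × 742) = 2472750 / 1538908 = 1.60682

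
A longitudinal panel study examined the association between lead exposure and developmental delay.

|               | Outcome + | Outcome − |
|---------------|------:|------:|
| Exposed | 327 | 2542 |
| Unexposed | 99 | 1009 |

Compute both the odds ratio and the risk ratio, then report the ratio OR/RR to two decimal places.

Cells: a = 327, b = 2542, c = 99, d = 1009.
OR = (327·1009)/(2542·99) = 329943/251658 = 1.31108
Risk in exposed = 327/2869 = 0.11398; risk in unexposed = 99/1108 = 0.08935; RR = 1.27562
OR/RR = 1.31108 / 1.27562 = 1.02779
The outcome is not rare, so the OR lies further from 1 than the RR.

1.03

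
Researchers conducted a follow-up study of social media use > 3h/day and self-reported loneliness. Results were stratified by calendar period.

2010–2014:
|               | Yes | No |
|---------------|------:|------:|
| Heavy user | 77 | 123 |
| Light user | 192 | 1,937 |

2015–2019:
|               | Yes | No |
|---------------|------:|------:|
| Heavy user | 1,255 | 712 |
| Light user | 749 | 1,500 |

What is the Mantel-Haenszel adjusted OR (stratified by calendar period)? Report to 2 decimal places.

3.74

OR_MH = Σ(aᵢdᵢ/nᵢ) / Σ(bᵢcᵢ/nᵢ), where nᵢ is the stratum total.
Stratum 1 (2010–2014): n = 2329; a·d/n = 77·1937/2329 = 64.0399; b·c/n = 123·192/2329 = 10.1400
Stratum 2 (2015–2019): n = 4216; a·d/n = 1255·1500/4216 = 446.5133; b·c/n = 712·749/4216 = 126.4915
OR_MH = (64.0399 + 446.5133) / (10.1400 + 126.4915) = 510.5532 / 136.6314 = 3.73672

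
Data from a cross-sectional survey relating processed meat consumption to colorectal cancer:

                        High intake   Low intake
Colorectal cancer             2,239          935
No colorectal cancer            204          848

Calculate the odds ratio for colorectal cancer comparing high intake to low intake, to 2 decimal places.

9.95

Reading the table with exposure as columns: a = 2239 (High intake, case), b = 204 (High intake, non-case), c = 935 (Low intake, case), d = 848.
OR = (a·d)/(b·c) = (2239 × 848) / (204 × 935) = 1898672 / 190740 = 9.95424
The odds of colorectal cancer are about 9.95 times as high in the high intake group.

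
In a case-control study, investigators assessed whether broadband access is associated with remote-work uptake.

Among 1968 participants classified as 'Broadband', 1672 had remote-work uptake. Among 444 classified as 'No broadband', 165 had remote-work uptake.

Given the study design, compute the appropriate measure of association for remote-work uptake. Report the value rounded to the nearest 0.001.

9.551

From the description: a = 1672, b = 296, c = 165, d = 279.
This is a case-control study: participants were sampled on outcome status, so risks in the source population cannot be estimated directly — relative risk is not valid here. The odds ratio is the appropriate measure.
OR = (a·d)/(b·c) = (1672 × 279) / (296 × 165) = 466488 / 48840 = 9.55135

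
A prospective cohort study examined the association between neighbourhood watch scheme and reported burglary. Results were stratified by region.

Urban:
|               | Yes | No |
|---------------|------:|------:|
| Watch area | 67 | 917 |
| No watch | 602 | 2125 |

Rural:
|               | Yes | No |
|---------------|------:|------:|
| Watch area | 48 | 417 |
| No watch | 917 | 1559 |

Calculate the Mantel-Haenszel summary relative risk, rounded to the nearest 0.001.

0.294

RR_MH = Σ(aᵢ·n₀ᵢ/nᵢ) / Σ(cᵢ·n₁ᵢ/nᵢ), with n₁ᵢ = aᵢ+bᵢ (exposed), n₀ᵢ = cᵢ+dᵢ (unexposed), nᵢ = n₁ᵢ+n₀ᵢ.
Stratum 1 (Urban): n₁ = 984, n₀ = 2727, n = 3711; a·n₀/n = 67·2727/3711 = 49.2344; c·n₁/n = 602·984/3711 = 159.6249
Stratum 2 (Rural): n₁ = 465, n₀ = 2476, n = 2941; a·n₀/n = 48·2476/2941 = 40.4107; c·n₁/n = 917·465/2941 = 144.9864
RR_MH = (49.2344 + 40.4107) / (159.6249 + 144.9864) = 89.6452 / 304.6113 = 0.29429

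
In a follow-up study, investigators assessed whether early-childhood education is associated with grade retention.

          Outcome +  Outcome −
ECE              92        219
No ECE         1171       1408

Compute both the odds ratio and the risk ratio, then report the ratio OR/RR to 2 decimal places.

0.78

Cells: a = 92, b = 219, c = 1171, d = 1408.
OR = (92·1408)/(219·1171) = 129536/256449 = 0.50511
Risk in exposed = 92/311 = 0.29582; risk in unexposed = 1171/2579 = 0.45405; RR = 0.65151
OR/RR = 0.50511 / 0.65151 = 0.77530
The outcome is not rare, so the OR lies further from 1 than the RR.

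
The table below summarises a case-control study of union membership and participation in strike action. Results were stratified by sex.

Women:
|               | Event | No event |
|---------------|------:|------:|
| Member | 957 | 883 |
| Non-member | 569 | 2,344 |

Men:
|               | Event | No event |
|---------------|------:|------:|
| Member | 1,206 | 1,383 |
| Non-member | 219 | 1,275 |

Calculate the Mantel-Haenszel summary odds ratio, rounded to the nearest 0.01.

4.72

OR_MH = Σ(aᵢdᵢ/nᵢ) / Σ(bᵢcᵢ/nᵢ), where nᵢ is the stratum total.
Stratum 1 (Women): n = 4753; a·d/n = 957·2344/4753 = 471.9562; b·c/n = 883·569/4753 = 105.7073
Stratum 2 (Men): n = 4083; a·d/n = 1206·1275/4083 = 376.5981; b·c/n = 1383·219/4083 = 74.1800
OR_MH = (471.9562 + 376.5981) / (105.7073 + 74.1800) = 848.5543 / 179.8874 = 4.71714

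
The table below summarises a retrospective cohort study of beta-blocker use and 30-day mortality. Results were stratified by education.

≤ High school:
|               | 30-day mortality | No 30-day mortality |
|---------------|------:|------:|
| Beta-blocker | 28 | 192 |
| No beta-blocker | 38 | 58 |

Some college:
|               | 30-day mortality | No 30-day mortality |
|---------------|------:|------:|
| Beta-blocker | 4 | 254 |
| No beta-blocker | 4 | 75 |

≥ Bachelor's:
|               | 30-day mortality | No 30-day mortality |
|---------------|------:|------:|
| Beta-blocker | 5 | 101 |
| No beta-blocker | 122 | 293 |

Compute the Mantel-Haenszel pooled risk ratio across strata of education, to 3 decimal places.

RR_MH = Σ(aᵢ·n₀ᵢ/nᵢ) / Σ(cᵢ·n₁ᵢ/nᵢ), with n₁ᵢ = aᵢ+bᵢ (exposed), n₀ᵢ = cᵢ+dᵢ (unexposed), nᵢ = n₁ᵢ+n₀ᵢ.
Stratum 1 (≤ High school): n₁ = 220, n₀ = 96, n = 316; a·n₀/n = 28·96/316 = 8.5063; c·n₁/n = 38·220/316 = 26.4557
Stratum 2 (Some college): n₁ = 258, n₀ = 79, n = 337; a·n₀/n = 4·79/337 = 0.9377; c·n₁/n = 4·258/337 = 3.0623
Stratum 3 (≥ Bachelor's): n₁ = 106, n₀ = 415, n = 521; a·n₀/n = 5·415/521 = 3.9827; c·n₁/n = 122·106/521 = 24.8215
RR_MH = (8.5063 + 0.9377 + 3.9827) / (26.4557 + 3.0623 + 24.8215) = 13.4267 / 54.3395 = 0.24709

0.247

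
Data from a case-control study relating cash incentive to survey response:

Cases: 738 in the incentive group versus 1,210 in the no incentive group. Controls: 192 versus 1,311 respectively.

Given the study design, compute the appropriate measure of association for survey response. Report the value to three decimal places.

From the description: a = 738, b = 192, c = 1210, d = 1311.
This is a case-control study: participants were sampled on outcome status, so risks in the source population cannot be estimated directly — relative risk is not valid here. The odds ratio is the appropriate measure.
OR = (a·d)/(b·c) = (738 × 1311) / (192 × 1210) = 967518 / 232320 = 4.16459

4.165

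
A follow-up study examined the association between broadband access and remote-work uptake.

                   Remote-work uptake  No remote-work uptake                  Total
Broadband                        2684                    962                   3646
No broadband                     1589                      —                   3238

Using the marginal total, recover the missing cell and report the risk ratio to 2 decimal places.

1.50

The missing cell is in the unexposed row: 3238 − 1589 = 1649.
So a = 2684, b = 962, c = 1589, d = 1649.
RR = [a/(a+b)] / [c/(c+d)] = (2684/3646) / (1589/3238) = 0.73615/0.49074 = 1.50010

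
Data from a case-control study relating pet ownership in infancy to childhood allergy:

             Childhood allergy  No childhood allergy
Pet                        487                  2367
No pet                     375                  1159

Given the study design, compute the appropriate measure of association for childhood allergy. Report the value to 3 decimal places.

Cells: a = 487, b = 2367, c = 375, d = 1159.
This is a case-control study: participants were sampled on outcome status, so risks in the source population cannot be estimated directly — relative risk is not valid here. The odds ratio is the appropriate measure.
OR = (a·d)/(b·c) = (487 × 1159) / (2367 × 375) = 564433 / 887625 = 0.63589

0.636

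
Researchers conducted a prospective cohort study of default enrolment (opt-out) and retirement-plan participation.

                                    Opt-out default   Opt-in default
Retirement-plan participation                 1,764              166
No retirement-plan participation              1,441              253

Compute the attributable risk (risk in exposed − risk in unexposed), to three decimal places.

0.154

Reading the table with exposure as columns: a = 1764 (Opt-out default, case), b = 1441 (Opt-out default, non-case), c = 166 (Opt-in default, case), d = 253.
Risk in exposed = 1764/3205 = 0.550390; risk in unexposed = 166/419 = 0.396181.
Risk difference = 0.550390 − 0.396181 = 0.154209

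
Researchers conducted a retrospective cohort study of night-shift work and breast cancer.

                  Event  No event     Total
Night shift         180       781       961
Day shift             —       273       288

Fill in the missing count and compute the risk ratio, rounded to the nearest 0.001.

3.596

The missing cell is in the unexposed row: 288 − 273 = 15.
So a = 180, b = 781, c = 15, d = 273.
RR = [a/(a+b)] / [c/(c+d)] = (180/961) / (15/288) = 0.18730/0.05208 = 3.59625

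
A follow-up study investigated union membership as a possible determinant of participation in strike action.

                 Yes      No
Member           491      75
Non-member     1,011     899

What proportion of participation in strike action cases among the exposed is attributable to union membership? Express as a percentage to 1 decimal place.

Cells: a = 491, b = 75, c = 1011, d = 899.
Risk in exposed = 491/566 = 0.86749; risk in unexposed = 1011/1910 = 0.52932.
RR = 0.86749/0.52932 = 1.63888
AR% = (RR − 1)/RR × 100 = (1.63888 − 1)/1.63888 × 100 = 38.9827%

39.0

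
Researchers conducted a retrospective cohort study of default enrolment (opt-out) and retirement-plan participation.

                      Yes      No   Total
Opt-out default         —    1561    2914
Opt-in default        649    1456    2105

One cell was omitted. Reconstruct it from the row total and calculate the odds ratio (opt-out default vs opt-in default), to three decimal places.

1.945

The missing cell is in the exposed row: 2914 − 1561 = 1353.
So a = 1353, b = 1561, c = 649, d = 1456.
OR = (a·d)/(b·c) = (1353 × 1456) / (1561 × 649) = 1969968 / 1013089 = 1.94452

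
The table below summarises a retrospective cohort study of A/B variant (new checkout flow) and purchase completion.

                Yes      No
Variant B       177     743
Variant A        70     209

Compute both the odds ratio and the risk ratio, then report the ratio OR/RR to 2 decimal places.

0.93

Cells: a = 177, b = 743, c = 70, d = 209.
OR = (177·209)/(743·70) = 36993/52010 = 0.71127
Risk in exposed = 177/920 = 0.19239; risk in unexposed = 70/279 = 0.25090; RR = 0.76682
OR/RR = 0.71127 / 0.76682 = 0.92756
The outcome is not rare, so the OR lies further from 1 than the RR.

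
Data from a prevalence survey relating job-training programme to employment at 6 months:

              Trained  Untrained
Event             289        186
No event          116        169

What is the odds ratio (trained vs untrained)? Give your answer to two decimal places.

2.26

Reading the table with exposure as columns: a = 289 (Trained, case), b = 116 (Trained, non-case), c = 186 (Untrained, case), d = 169.
OR = (a·d)/(b·c) = (289 × 169) / (116 × 186) = 48841 / 21576 = 2.26367
The odds of employment at 6 months are about 2.26 times as high in the trained group.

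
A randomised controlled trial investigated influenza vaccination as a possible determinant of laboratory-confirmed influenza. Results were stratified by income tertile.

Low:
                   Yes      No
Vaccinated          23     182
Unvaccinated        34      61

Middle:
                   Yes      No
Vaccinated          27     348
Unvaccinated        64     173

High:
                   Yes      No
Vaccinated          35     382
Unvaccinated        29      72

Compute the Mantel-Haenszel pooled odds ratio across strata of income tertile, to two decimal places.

OR_MH = Σ(aᵢdᵢ/nᵢ) / Σ(bᵢcᵢ/nᵢ), where nᵢ is the stratum total.
Stratum 1 (Low): n = 300; a·d/n = 23·61/300 = 4.6767; b·c/n = 182·34/300 = 20.6267
Stratum 2 (Middle): n = 612; a·d/n = 27·173/612 = 7.6324; b·c/n = 348·64/612 = 36.3922
Stratum 3 (High): n = 518; a·d/n = 35·72/518 = 4.8649; b·c/n = 382·29/518 = 21.3861
OR_MH = (4.6767 + 7.6324 + 4.8649) / (20.6267 + 36.3922 + 21.3861) = 17.1739 / 78.4049 = 0.21904

0.22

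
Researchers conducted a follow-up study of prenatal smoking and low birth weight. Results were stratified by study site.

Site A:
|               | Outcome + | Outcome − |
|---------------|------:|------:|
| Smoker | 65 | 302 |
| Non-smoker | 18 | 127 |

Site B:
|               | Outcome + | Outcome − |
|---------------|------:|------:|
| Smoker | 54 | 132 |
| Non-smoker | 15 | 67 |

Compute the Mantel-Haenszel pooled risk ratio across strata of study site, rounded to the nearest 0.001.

RR_MH = Σ(aᵢ·n₀ᵢ/nᵢ) / Σ(cᵢ·n₁ᵢ/nᵢ), with n₁ᵢ = aᵢ+bᵢ (exposed), n₀ᵢ = cᵢ+dᵢ (unexposed), nᵢ = n₁ᵢ+n₀ᵢ.
Stratum 1 (Site A): n₁ = 367, n₀ = 145, n = 512; a·n₀/n = 65·145/512 = 18.4082; c·n₁/n = 18·367/512 = 12.9023
Stratum 2 (Site B): n₁ = 186, n₀ = 82, n = 268; a·n₀/n = 54·82/268 = 16.5224; c·n₁/n = 15·186/268 = 10.4104
RR_MH = (18.4082 + 16.5224) / (12.9023 + 10.4104) = 34.9306 / 23.3128 = 1.49834

1.498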